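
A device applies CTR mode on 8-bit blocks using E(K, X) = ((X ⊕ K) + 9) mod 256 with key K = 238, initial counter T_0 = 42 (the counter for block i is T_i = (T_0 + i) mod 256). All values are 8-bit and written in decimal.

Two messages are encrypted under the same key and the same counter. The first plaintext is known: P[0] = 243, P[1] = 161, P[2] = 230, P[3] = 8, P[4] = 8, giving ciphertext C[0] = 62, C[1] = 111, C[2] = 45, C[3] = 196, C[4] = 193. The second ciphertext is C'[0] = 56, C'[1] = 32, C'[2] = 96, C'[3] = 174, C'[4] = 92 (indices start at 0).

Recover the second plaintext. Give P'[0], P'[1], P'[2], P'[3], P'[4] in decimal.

In CTR with a reused counter, both messages share the same keystream S_i, so C_i ⊕ C'_i = P_i ⊕ P'_i and thus P'_i = P_i ⊕ C_i ⊕ C'_i.
P'[0]: 243 ⊕ 62 ⊕ 56 = 245.
P'[1]: 161 ⊕ 111 ⊕ 32 = 238.
P'[2]: 230 ⊕ 45 ⊕ 96 = 171.
P'[3]: 8 ⊕ 196 ⊕ 174 = 98.
P'[4]: 8 ⊕ 193 ⊕ 92 = 149.

P'[0] = 245, P'[1] = 238, P'[2] = 171, P'[3] = 98, P'[4] = 149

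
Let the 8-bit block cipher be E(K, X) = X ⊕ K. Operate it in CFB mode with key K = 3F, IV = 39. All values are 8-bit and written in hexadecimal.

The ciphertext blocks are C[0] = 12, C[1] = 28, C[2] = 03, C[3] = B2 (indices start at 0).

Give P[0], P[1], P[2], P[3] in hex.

P[0] = 14, P[1] = 05, P[2] = 14, P[3] = 8E

CFB decryption: P_i = C_i ⊕ E(K, C_{i−1}), with C_{−1} = IV.
P[0]: E(K, 39) = 06; 12 ⊕ 06 = 14.
P[1]: E(K, 12) = 2D; 28 ⊕ 2D = 05.
P[2]: E(K, 28) = 17; 03 ⊕ 17 = 14.
P[3]: E(K, 03) = 3C; B2 ⊕ 3C = 8E.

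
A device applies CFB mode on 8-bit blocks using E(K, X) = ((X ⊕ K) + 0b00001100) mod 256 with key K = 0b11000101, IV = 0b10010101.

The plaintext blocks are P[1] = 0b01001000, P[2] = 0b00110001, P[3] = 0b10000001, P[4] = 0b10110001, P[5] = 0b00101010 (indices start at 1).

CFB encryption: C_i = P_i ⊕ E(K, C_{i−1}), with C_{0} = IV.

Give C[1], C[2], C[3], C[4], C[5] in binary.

C[1] = 0b00010100, C[2] = 0b11101100, C[3] = 0b10110100, C[4] = 0b11001100, C[5] = 0b00111111

C[1]: E(K, 0b10010101) = 0b01011100; 0b01001000 ⊕ 0b01011100 = 0b00010100.
C[2]: E(K, 0b00010100) = 0b11011101; 0b00110001 ⊕ 0b11011101 = 0b11101100.
C[3]: E(K, 0b11101100) = 0b00110101; 0b10000001 ⊕ 0b00110101 = 0b10110100.
C[4]: E(K, 0b10110100) = 0b01111101; 0b10110001 ⊕ 0b01111101 = 0b11001100.
C[5]: E(K, 0b11001100) = 0b00010101; 0b00101010 ⊕ 0b00010101 = 0b00111111.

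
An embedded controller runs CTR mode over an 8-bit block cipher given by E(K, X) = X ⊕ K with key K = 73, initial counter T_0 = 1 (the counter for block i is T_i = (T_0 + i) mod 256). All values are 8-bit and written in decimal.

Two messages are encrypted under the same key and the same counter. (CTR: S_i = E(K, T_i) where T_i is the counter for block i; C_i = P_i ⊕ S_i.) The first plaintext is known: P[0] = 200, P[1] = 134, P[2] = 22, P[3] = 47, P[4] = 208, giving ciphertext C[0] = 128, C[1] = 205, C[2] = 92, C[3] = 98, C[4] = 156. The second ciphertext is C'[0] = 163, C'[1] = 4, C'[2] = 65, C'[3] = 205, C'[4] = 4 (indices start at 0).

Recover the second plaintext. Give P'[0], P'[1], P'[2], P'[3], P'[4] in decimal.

P'[0] = 235, P'[1] = 79, P'[2] = 11, P'[3] = 128, P'[4] = 72

In CTR with a reused counter, both messages share the same keystream S_i, so C_i ⊕ C'_i = P_i ⊕ P'_i and thus P'_i = P_i ⊕ C_i ⊕ C'_i.
P'[0]: 200 ⊕ 128 ⊕ 163 = 235.
P'[1]: 134 ⊕ 205 ⊕ 4 = 79.
P'[2]: 22 ⊕ 92 ⊕ 65 = 11.
P'[3]: 47 ⊕ 98 ⊕ 205 = 128.
P'[4]: 208 ⊕ 156 ⊕ 4 = 72.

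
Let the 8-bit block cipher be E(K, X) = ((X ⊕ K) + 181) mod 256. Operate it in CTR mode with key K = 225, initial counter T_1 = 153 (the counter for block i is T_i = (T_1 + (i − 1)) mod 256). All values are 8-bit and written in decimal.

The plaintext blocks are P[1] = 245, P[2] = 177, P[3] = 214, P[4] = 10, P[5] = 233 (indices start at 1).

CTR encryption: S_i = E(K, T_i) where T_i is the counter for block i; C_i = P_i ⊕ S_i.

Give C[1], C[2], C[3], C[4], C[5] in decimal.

C[1]: T = 153, S = E(K, T) = 45; 245 ⊕ 45 = 216.
C[2]: T = 154, S = E(K, T) = 48; 177 ⊕ 48 = 129.
C[3]: T = 155, S = E(K, T) = 47; 214 ⊕ 47 = 249.
C[4]: T = 156, S = E(K, T) = 50; 10 ⊕ 50 = 56.
C[5]: T = 157, S = E(K, T) = 49; 233 ⊕ 49 = 216.

C[1] = 216, C[2] = 129, C[3] = 249, C[4] = 56, C[5] = 216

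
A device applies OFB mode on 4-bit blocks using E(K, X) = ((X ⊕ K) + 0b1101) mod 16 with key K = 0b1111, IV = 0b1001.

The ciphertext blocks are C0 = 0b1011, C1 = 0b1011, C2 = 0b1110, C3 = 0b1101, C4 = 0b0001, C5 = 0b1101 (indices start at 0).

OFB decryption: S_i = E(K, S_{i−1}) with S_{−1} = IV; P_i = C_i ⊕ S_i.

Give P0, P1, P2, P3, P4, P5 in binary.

P0: S = E(K, 0b1001) = 0b0011; 0b1011 ⊕ 0b0011 = 0b1000.
P1: S = E(K, 0b0011) = 0b1001; 0b1011 ⊕ 0b1001 = 0b0010.
P2: S = E(K, 0b1001) = 0b0011; 0b1110 ⊕ 0b0011 = 0b1101.
P3: S = E(K, 0b0011) = 0b1001; 0b1101 ⊕ 0b1001 = 0b0100.
P4: S = E(K, 0b1001) = 0b0011; 0b0001 ⊕ 0b0011 = 0b0010.
P5: S = E(K, 0b0011) = 0b1001; 0b1101 ⊕ 0b1001 = 0b0100.

P0 = 0b1000, P1 = 0b0010, P2 = 0b1101, P3 = 0b0100, P4 = 0b0010, P5 = 0b0100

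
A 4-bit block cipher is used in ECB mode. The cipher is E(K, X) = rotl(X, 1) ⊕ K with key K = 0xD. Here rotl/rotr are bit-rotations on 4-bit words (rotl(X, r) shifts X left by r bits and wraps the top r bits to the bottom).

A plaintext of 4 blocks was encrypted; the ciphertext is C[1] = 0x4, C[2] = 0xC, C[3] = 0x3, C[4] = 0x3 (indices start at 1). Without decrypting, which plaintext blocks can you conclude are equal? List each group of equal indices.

P[3] = P[4]

ECB encrypts each block independently with the same key, so equal ciphertext blocks imply equal plaintext blocks.
C[3] = C[4] = 0x3, so P[3] = P[4].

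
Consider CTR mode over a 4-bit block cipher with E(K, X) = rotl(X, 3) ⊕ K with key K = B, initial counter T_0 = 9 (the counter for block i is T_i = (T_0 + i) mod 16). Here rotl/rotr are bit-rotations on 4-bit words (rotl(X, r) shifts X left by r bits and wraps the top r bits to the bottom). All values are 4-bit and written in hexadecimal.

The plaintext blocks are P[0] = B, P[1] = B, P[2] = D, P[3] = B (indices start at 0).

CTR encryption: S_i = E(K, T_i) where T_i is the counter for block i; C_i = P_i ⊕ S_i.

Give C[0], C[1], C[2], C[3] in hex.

C[0]: T = 9, S = E(K, T) = 7; B ⊕ 7 = C.
C[1]: T = A, S = E(K, T) = E; B ⊕ E = 5.
C[2]: T = B, S = E(K, T) = 6; D ⊕ 6 = B.
C[3]: T = C, S = E(K, T) = D; B ⊕ D = 6.

C[0] = C, C[1] = 5, C[2] = B, C[3] = 6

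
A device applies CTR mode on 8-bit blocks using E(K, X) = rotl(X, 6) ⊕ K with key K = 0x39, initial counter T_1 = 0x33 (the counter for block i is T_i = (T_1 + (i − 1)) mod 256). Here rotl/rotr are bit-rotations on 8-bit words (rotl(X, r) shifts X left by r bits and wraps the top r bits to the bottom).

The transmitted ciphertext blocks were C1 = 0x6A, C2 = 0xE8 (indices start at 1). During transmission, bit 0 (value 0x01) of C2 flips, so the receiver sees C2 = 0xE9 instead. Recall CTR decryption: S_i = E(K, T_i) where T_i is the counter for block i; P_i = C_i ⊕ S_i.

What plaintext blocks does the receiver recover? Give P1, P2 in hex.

Only C2 changed, to 0xE9. In CTR, a change in C_i flips the same bit in P_i only; the keystream is unaffected. Decrypting the received ciphertext:
P1: T = 0x33, S = E(K, T) = 0xF5; 0x6A ⊕ 0xF5 = 0x9F.
P2: T = 0x34, S = E(K, T) = 0x34; 0xE9 ⊕ 0x34 = 0xDD.
Blocks that differ from the original plaintext: P2.

P1 = 0x9F, P2 = 0xDD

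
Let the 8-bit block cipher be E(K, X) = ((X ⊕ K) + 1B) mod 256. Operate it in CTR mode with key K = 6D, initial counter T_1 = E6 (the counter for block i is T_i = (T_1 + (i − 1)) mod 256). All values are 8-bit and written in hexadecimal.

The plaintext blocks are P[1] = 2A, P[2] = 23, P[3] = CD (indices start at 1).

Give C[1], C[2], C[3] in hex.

C[1] = 8C, C[2] = 86, C[3] = 6D

CTR encryption: S_i = E(K, T_i) where T_i is the counter for block i; C_i = P_i ⊕ S_i.
C[1]: T = E6, S = E(K, T) = A6; 2A ⊕ A6 = 8C.
C[2]: T = E7, S = E(K, T) = A5; 23 ⊕ A5 = 86.
C[3]: T = E8, S = E(K, T) = A0; CD ⊕ A0 = 6D.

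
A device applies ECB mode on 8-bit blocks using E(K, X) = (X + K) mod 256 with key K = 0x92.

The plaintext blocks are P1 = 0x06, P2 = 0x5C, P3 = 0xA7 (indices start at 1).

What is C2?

ECB encryption: C_i = E(K, P_i).
C2: E(K, 0x5C) = 0xEE.

C2 = 0xEE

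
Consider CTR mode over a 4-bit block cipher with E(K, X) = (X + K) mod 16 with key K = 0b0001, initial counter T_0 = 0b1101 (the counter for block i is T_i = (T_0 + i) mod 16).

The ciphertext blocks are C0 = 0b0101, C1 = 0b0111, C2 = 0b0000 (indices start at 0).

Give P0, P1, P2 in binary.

CTR decryption: S_i = E(K, T_i) where T_i is the counter for block i; P_i = C_i ⊕ S_i.
P0: T = 0b1101, S = E(K, T) = 0b1110; 0b0101 ⊕ 0b1110 = 0b1011.
P1: T = 0b1110, S = E(K, T) = 0b1111; 0b0111 ⊕ 0b1111 = 0b1000.
P2: T = 0b1111, S = E(K, T) = 0b0000; 0b0000 ⊕ 0b0000 = 0b0000.

P0 = 0b1011, P1 = 0b1000, P2 = 0b0000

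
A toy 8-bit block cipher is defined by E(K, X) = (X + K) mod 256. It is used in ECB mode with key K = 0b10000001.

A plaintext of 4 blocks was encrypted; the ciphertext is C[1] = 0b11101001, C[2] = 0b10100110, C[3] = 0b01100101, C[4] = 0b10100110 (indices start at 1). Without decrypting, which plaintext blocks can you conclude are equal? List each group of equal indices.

ECB encrypts each block independently with the same key, so equal ciphertext blocks imply equal plaintext blocks.
C[2] = C[4] = 0b10100110, so P[2] = P[4].

P[2] = P[4]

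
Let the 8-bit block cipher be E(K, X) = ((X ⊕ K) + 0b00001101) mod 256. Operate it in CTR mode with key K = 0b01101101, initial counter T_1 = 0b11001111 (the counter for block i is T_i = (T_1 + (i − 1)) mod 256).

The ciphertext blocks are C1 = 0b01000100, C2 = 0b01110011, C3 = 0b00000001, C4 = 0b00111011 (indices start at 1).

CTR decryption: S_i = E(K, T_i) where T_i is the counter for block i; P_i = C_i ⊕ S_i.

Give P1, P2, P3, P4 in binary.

P1: T = 0b11001111, S = E(K, T) = 0b10101111; 0b01000100 ⊕ 0b10101111 = 0b11101011.
P2: T = 0b11010000, S = E(K, T) = 0b11001010; 0b01110011 ⊕ 0b11001010 = 0b10111001.
P3: T = 0b11010001, S = E(K, T) = 0b11001001; 0b00000001 ⊕ 0b11001001 = 0b11001000.
P4: T = 0b11010010, S = E(K, T) = 0b11001100; 0b00111011 ⊕ 0b11001100 = 0b11110111.

P1 = 0b11101011, P2 = 0b10111001, P3 = 0b11001000, P4 = 0b11110111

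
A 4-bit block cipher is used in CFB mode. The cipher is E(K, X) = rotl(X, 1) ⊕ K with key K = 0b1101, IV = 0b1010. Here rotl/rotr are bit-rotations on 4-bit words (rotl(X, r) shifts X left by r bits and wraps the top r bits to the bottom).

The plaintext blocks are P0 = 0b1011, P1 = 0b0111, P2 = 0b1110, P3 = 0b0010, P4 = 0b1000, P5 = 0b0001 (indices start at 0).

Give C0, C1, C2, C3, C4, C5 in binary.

CFB encryption: C_i = P_i ⊕ E(K, C_{i−1}), with C_{−1} = IV.
C0: E(K, 0b1010) = 0b1000; 0b1011 ⊕ 0b1000 = 0b0011.
C1: E(K, 0b0011) = 0b1011; 0b0111 ⊕ 0b1011 = 0b1100.
C2: E(K, 0b1100) = 0b0100; 0b1110 ⊕ 0b0100 = 0b1010.
C3: E(K, 0b1010) = 0b1000; 0b0010 ⊕ 0b1000 = 0b1010.
C4: E(K, 0b1010) = 0b1000; 0b1000 ⊕ 0b1000 = 0b0000.
C5: E(K, 0b0000) = 0b1101; 0b0001 ⊕ 0b1101 = 0b1100.

C0 = 0b0011, C1 = 0b1100, C2 = 0b1010, C3 = 0b1010, C4 = 0b0000, C5 = 0b1100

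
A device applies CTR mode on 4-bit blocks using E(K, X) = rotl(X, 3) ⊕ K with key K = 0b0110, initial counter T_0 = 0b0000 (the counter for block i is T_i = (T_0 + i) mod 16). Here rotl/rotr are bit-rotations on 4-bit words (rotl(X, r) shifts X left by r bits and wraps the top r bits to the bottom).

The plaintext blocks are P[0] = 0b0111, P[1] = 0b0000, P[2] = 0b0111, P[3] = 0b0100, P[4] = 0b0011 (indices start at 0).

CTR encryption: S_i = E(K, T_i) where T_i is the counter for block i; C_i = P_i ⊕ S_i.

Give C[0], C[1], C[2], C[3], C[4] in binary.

C[0]: T = 0b0000, S = E(K, T) = 0b0110; 0b0111 ⊕ 0b0110 = 0b0001.
C[1]: T = 0b0001, S = E(K, T) = 0b1110; 0b0000 ⊕ 0b1110 = 0b1110.
C[2]: T = 0b0010, S = E(K, T) = 0b0111; 0b0111 ⊕ 0b0111 = 0b0000.
C[3]: T = 0b0011, S = E(K, T) = 0b1111; 0b0100 ⊕ 0b1111 = 0b1011.
C[4]: T = 0b0100, S = E(K, T) = 0b0100; 0b0011 ⊕ 0b0100 = 0b0111.

C[0] = 0b0001, C[1] = 0b1110, C[2] = 0b0000, C[3] = 0b1011, C[4] = 0b0111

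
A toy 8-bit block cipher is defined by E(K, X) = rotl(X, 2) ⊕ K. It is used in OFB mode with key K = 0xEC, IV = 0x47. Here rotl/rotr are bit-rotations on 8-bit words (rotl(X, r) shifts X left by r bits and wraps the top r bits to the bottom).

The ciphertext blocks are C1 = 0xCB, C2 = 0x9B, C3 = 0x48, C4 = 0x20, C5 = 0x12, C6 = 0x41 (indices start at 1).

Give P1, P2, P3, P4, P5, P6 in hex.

P1 = 0x3A, P2 = 0xB0, P3 = 0x08, P4 = 0xCD, P5 = 0x49, P6 = 0xC0

OFB decryption: S_i = E(K, S_{i−1}) with S_{0} = IV; P_i = C_i ⊕ S_i.
P1: S = E(K, 0x47) = 0xF1; 0xCB ⊕ 0xF1 = 0x3A.
P2: S = E(K, 0xF1) = 0x2B; 0x9B ⊕ 0x2B = 0xB0.
P3: S = E(K, 0x2B) = 0x40; 0x48 ⊕ 0x40 = 0x08.
P4: S = E(K, 0x40) = 0xED; 0x20 ⊕ 0xED = 0xCD.
P5: S = E(K, 0xED) = 0x5B; 0x12 ⊕ 0x5B = 0x49.
P6: S = E(K, 0x5B) = 0x81; 0x41 ⊕ 0x81 = 0xC0.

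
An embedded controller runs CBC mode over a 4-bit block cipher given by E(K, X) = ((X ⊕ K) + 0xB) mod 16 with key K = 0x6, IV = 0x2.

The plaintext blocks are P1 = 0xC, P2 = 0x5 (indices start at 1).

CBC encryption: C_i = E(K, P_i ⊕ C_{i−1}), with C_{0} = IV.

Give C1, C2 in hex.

C1 = 0x3, C2 = 0xB

C1: P1 ⊕ 0x2 = 0xE; E(K, 0xE) = 0x3.
C2: P2 ⊕ 0x3 = 0x6; E(K, 0x6) = 0xB.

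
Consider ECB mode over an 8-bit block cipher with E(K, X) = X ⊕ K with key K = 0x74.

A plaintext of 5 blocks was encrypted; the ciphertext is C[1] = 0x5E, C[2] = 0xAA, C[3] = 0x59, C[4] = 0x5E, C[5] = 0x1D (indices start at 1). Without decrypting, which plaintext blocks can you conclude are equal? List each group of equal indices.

P[1] = P[4]

ECB encrypts each block independently with the same key, so equal ciphertext blocks imply equal plaintext blocks.
C[1] = C[4] = 0x5E, so P[1] = P[4].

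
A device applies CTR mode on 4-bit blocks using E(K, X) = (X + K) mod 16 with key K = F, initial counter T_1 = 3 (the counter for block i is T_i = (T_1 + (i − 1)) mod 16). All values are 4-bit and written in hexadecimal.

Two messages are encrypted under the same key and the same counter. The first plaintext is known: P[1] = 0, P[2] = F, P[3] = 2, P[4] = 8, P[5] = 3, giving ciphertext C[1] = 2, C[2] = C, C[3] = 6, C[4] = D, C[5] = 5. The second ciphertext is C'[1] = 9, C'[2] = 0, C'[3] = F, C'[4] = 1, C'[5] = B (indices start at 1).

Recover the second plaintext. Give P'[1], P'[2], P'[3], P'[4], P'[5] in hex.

P'[1] = B, P'[2] = 3, P'[3] = B, P'[4] = 4, P'[5] = D

In CTR with a reused counter, both messages share the same keystream S_i, so C_i ⊕ C'_i = P_i ⊕ P'_i and thus P'_i = P_i ⊕ C_i ⊕ C'_i.
P'[1]: 0 ⊕ 2 ⊕ 9 = B.
P'[2]: F ⊕ C ⊕ 0 = 3.
P'[3]: 2 ⊕ 6 ⊕ F = B.
P'[4]: 8 ⊕ D ⊕ 1 = 4.
P'[5]: 3 ⊕ 5 ⊕ B = D.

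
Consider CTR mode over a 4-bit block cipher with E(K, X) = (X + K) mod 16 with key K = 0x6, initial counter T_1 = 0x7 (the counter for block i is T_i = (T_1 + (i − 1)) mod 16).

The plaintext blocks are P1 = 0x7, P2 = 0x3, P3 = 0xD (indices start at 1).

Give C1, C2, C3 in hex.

C1 = 0xA, C2 = 0xD, C3 = 0x2

CTR encryption: S_i = E(K, T_i) where T_i is the counter for block i; C_i = P_i ⊕ S_i.
C1: T = 0x7, S = E(K, T) = 0xD; 0x7 ⊕ 0xD = 0xA.
C2: T = 0x8, S = E(K, T) = 0xE; 0x3 ⊕ 0xE = 0xD.
C3: T = 0x9, S = E(K, T) = 0xF; 0xD ⊕ 0xF = 0x2.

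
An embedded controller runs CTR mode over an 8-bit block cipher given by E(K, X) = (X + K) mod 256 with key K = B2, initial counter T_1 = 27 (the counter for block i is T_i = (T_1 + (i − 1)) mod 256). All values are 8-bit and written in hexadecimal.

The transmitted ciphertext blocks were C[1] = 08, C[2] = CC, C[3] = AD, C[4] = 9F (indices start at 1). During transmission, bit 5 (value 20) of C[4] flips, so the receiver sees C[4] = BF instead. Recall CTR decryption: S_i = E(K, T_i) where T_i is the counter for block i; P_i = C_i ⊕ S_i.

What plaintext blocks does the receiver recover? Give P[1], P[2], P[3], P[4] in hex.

P[1] = D1, P[2] = 16, P[3] = 76, P[4] = 63

Only C[4] changed, to BF. In CTR, a change in C_i flips the same bit in P_i only; the keystream is unaffected. Decrypting the received ciphertext:
P[1]: T = 27, S = E(K, T) = D9; 08 ⊕ D9 = D1.
P[2]: T = 28, S = E(K, T) = DA; CC ⊕ DA = 16.
P[3]: T = 29, S = E(K, T) = DB; AD ⊕ DB = 76.
P[4]: T = 2A, S = E(K, T) = DC; BF ⊕ DC = 63.
Blocks that differ from the original plaintext: P[4].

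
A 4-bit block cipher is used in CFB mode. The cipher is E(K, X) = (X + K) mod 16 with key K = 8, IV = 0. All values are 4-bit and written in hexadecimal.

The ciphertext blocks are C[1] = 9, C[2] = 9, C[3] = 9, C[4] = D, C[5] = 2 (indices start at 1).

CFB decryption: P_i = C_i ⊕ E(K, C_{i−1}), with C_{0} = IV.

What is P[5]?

P[5]: E(K, D) = 5; 2 ⊕ 5 = 7.

P[5] = 7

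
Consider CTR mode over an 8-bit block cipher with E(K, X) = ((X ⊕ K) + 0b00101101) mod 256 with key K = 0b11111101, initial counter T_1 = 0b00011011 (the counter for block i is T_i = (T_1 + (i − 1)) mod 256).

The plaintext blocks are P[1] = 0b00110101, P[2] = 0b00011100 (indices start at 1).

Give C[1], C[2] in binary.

CTR encryption: S_i = E(K, T_i) where T_i is the counter for block i; C_i = P_i ⊕ S_i.
C[1]: T = 0b00011011, S = E(K, T) = 0b00010011; 0b00110101 ⊕ 0b00010011 = 0b00100110.
C[2]: T = 0b00011100, S = E(K, T) = 0b00001110; 0b00011100 ⊕ 0b00001110 = 0b00010010.

C[1] = 0b00100110, C[2] = 0b00010010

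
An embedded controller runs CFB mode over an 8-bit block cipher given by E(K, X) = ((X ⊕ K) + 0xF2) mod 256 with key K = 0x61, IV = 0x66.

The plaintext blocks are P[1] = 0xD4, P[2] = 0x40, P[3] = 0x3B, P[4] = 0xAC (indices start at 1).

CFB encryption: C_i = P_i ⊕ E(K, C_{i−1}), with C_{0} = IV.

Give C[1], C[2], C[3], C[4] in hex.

C[1]: E(K, 0x66) = 0xF9; 0xD4 ⊕ 0xF9 = 0x2D.
C[2]: E(K, 0x2D) = 0x3E; 0x40 ⊕ 0x3E = 0x7E.
C[3]: E(K, 0x7E) = 0x11; 0x3B ⊕ 0x11 = 0x2A.
C[4]: E(K, 0x2A) = 0x3D; 0xAC ⊕ 0x3D = 0x91.

C[1] = 0x2D, C[2] = 0x7E, C[3] = 0x2A, C[4] = 0x91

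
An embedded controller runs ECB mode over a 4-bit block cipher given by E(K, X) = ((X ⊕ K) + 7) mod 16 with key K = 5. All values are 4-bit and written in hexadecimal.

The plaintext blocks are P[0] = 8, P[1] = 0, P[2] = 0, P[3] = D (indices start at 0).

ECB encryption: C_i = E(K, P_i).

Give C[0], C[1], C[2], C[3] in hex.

C[0] = 4, C[1] = C, C[2] = C, C[3] = F

C[0]: E(K, 8) = 4.
C[1]: E(K, 0) = C.
C[2]: E(K, 0) = C.
C[3]: E(K, D) = F.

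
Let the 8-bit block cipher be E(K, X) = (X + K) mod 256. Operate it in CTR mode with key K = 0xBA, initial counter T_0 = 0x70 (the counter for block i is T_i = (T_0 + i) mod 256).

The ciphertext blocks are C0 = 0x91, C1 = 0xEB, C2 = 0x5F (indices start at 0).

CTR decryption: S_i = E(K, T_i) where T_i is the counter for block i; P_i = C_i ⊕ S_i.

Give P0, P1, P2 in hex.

P0: T = 0x70, S = E(K, T) = 0x2A; 0x91 ⊕ 0x2A = 0xBB.
P1: T = 0x71, S = E(K, T) = 0x2B; 0xEB ⊕ 0x2B = 0xC0.
P2: T = 0x72, S = E(K, T) = 0x2C; 0x5F ⊕ 0x2C = 0x73.

P0 = 0xBB, P1 = 0xC0, P2 = 0x73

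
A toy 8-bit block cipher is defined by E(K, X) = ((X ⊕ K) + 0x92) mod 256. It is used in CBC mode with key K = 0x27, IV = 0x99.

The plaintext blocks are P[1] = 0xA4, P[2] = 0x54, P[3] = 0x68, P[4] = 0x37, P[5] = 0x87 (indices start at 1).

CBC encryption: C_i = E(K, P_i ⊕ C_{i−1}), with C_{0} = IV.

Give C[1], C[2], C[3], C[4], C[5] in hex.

C[1] = 0xAC, C[2] = 0x71, C[3] = 0xD0, C[4] = 0x52, C[5] = 0x84

C[1]: P[1] ⊕ 0x99 = 0x3D; E(K, 0x3D) = 0xAC.
C[2]: P[2] ⊕ 0xAC = 0xF8; E(K, 0xF8) = 0x71.
C[3]: P[3] ⊕ 0x71 = 0x19; E(K, 0x19) = 0xD0.
C[4]: P[4] ⊕ 0xD0 = 0xE7; E(K, 0xE7) = 0x52.
C[5]: P[5] ⊕ 0x52 = 0xD5; E(K, 0xD5) = 0x84.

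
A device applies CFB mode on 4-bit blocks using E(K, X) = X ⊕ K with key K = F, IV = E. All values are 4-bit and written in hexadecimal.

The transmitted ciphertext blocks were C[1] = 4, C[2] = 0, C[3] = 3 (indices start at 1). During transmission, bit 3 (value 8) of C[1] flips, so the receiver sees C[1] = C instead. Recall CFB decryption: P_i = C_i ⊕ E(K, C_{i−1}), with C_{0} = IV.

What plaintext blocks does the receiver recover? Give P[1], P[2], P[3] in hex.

P[1] = D, P[2] = 3, P[3] = C

Only C[1] changed, to C. In CFB, a change in C_i flips the same bit in P_i and garbles P_{i+1}. Decrypting the received ciphertext:
P[1]: E(K, E) = 1; C ⊕ 1 = D.
P[2]: E(K, C) = 3; 0 ⊕ 3 = 3.
P[3]: E(K, 0) = F; 3 ⊕ F = C.
Blocks that differ from the original plaintext: P[1], P[2].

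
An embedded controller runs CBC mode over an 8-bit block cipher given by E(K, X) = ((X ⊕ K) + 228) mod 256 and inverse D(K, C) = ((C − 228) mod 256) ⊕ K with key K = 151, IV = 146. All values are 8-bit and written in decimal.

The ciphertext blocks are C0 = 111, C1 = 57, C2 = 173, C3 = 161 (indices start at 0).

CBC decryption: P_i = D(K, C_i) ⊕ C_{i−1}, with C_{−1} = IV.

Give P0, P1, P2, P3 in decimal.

P0 = 142, P1 = 173, P2 = 103, P3 = 135

P0: D(K, 111) = 28; 28 ⊕ 146 = 142.
P1: D(K, 57) = 194; 194 ⊕ 111 = 173.
P2: D(K, 173) = 94; 94 ⊕ 57 = 103.
P3: D(K, 161) = 42; 42 ⊕ 173 = 135.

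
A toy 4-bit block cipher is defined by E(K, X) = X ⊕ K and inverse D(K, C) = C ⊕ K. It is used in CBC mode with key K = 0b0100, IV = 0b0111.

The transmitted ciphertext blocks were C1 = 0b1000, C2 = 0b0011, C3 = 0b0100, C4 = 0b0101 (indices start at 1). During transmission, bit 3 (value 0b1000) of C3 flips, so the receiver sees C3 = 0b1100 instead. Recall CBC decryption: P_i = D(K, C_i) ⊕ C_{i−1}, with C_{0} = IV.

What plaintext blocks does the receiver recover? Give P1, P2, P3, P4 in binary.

Only C3 changed, to 0b1100. In CBC, a change in C_i garbles P_i and flips the same bit in P_{i+1}. Decrypting the received ciphertext:
P1: D(K, 0b1000) = 0b1100; 0b1100 ⊕ 0b0111 = 0b1011.
P2: D(K, 0b0011) = 0b0111; 0b0111 ⊕ 0b1000 = 0b1111.
P3: D(K, 0b1100) = 0b1000; 0b1000 ⊕ 0b0011 = 0b1011.
P4: D(K, 0b0101) = 0b0001; 0b0001 ⊕ 0b1100 = 0b1101.
Blocks that differ from the original plaintext: P3, P4.

P1 = 0b1011, P2 = 0b1111, P3 = 0b1011, P4 = 0b1101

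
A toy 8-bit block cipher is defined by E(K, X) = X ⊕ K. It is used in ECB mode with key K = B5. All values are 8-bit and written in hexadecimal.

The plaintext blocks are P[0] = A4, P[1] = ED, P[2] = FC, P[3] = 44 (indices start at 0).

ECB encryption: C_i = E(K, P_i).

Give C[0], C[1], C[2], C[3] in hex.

C[0]: E(K, A4) = 11.
C[1]: E(K, ED) = 58.
C[2]: E(K, FC) = 49.
C[3]: E(K, 44) = F1.

C[0] = 11, C[1] = 58, C[2] = 49, C[3] = F1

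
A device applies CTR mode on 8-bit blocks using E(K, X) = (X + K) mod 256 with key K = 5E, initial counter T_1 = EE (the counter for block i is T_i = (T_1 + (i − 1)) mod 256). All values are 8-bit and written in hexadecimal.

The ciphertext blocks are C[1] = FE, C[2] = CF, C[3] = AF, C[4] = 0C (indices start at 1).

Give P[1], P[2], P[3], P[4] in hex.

CTR decryption: S_i = E(K, T_i) where T_i is the counter for block i; P_i = C_i ⊕ S_i.
P[1]: T = EE, S = E(K, T) = 4C; FE ⊕ 4C = B2.
P[2]: T = EF, S = E(K, T) = 4D; CF ⊕ 4D = 82.
P[3]: T = F0, S = E(K, T) = 4E; AF ⊕ 4E = E1.
P[4]: T = F1, S = E(K, T) = 4F; 0C ⊕ 4F = 43.

P[1] = B2, P[2] = 82, P[3] = E1, P[4] = 43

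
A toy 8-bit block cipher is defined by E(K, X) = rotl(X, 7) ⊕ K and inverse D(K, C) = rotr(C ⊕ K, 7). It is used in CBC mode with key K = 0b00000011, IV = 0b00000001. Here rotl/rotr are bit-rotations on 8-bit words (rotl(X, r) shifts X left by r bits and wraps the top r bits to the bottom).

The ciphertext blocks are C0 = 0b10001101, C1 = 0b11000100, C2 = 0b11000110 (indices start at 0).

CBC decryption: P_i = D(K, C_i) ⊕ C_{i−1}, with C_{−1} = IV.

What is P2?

P2 = 0b01001111

P2: D(K, 0b11000110) = 0b10001011; 0b10001011 ⊕ 0b11000100 = 0b01001111.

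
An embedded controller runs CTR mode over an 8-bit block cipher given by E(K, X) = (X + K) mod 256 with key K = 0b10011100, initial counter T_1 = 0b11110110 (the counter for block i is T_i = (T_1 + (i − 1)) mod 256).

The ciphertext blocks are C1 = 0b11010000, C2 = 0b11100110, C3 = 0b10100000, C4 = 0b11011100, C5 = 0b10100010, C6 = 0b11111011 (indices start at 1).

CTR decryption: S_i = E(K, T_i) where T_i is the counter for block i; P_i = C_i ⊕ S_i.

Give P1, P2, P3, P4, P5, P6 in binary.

P1 = 0b01000010, P2 = 0b01110101, P3 = 0b00110100, P4 = 0b01001001, P5 = 0b00110100, P6 = 0b01101100

P1: T = 0b11110110, S = E(K, T) = 0b10010010; 0b11010000 ⊕ 0b10010010 = 0b01000010.
P2: T = 0b11110111, S = E(K, T) = 0b10010011; 0b11100110 ⊕ 0b10010011 = 0b01110101.
P3: T = 0b11111000, S = E(K, T) = 0b10010100; 0b10100000 ⊕ 0b10010100 = 0b00110100.
P4: T = 0b11111001, S = E(K, T) = 0b10010101; 0b11011100 ⊕ 0b10010101 = 0b01001001.
P5: T = 0b11111010, S = E(K, T) = 0b10010110; 0b10100010 ⊕ 0b10010110 = 0b00110100.
P6: T = 0b11111011, S = E(K, T) = 0b10010111; 0b11111011 ⊕ 0b10010111 = 0b01101100.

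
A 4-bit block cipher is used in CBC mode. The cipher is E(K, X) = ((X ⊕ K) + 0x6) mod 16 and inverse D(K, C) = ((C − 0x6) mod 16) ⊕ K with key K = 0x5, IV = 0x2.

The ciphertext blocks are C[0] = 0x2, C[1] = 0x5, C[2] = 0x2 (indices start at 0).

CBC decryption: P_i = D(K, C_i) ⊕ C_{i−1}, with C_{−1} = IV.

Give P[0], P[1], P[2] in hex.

P[0]: D(K, 0x2) = 0x9; 0x9 ⊕ 0x2 = 0xB.
P[1]: D(K, 0x5) = 0xA; 0xA ⊕ 0x2 = 0x8.
P[2]: D(K, 0x2) = 0x9; 0x9 ⊕ 0x5 = 0xC.

P[0] = 0xB, P[1] = 0x8, P[2] = 0xC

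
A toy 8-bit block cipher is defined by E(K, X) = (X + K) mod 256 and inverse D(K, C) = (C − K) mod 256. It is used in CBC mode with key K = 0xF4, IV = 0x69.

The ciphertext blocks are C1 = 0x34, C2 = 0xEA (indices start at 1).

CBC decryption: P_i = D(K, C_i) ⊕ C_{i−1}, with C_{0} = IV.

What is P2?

P2 = 0xC2

P2: D(K, 0xEA) = 0xF6; 0xF6 ⊕ 0x34 = 0xC2.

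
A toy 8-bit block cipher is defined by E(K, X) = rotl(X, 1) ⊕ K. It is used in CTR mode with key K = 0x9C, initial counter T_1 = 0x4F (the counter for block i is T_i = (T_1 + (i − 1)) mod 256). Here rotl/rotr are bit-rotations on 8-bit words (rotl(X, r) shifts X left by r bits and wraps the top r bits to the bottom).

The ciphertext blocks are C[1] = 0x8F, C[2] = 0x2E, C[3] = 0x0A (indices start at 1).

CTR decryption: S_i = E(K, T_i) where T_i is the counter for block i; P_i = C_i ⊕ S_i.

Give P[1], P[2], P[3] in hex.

P[1] = 0x8D, P[2] = 0x12, P[3] = 0x34

P[1]: T = 0x4F, S = E(K, T) = 0x02; 0x8F ⊕ 0x02 = 0x8D.
P[2]: T = 0x50, S = E(K, T) = 0x3C; 0x2E ⊕ 0x3C = 0x12.
P[3]: T = 0x51, S = E(K, T) = 0x3E; 0x0A ⊕ 0x3E = 0x34.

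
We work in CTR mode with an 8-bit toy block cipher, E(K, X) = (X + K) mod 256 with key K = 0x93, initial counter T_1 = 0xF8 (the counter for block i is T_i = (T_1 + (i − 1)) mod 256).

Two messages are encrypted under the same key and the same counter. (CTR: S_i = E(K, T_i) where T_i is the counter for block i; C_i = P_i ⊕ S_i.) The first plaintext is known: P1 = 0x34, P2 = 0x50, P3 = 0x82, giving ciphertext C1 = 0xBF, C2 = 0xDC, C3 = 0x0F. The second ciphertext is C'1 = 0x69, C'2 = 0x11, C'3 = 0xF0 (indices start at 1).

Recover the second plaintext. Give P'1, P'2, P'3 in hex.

In CTR with a reused counter, both messages share the same keystream S_i, so C_i ⊕ C'_i = P_i ⊕ P'_i and thus P'_i = P_i ⊕ C_i ⊕ C'_i.
P'1: 0x34 ⊕ 0xBF ⊕ 0x69 = 0xE2.
P'2: 0x50 ⊕ 0xDC ⊕ 0x11 = 0x9D.
P'3: 0x82 ⊕ 0x0F ⊕ 0xF0 = 0x7D.

P'1 = 0xE2, P'2 = 0x9D, P'3 = 0x7D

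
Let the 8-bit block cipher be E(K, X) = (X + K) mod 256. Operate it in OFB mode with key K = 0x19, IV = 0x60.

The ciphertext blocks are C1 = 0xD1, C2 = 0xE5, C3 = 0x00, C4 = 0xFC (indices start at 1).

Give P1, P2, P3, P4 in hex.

P1 = 0xA8, P2 = 0x77, P3 = 0xAB, P4 = 0x38

OFB decryption: S_i = E(K, S_{i−1}) with S_{0} = IV; P_i = C_i ⊕ S_i.
P1: S = E(K, 0x60) = 0x79; 0xD1 ⊕ 0x79 = 0xA8.
P2: S = E(K, 0x79) = 0x92; 0xE5 ⊕ 0x92 = 0x77.
P3: S = E(K, 0x92) = 0xAB; 0x00 ⊕ 0xAB = 0xAB.
P4: S = E(K, 0xAB) = 0xC4; 0xFC ⊕ 0xC4 = 0x38.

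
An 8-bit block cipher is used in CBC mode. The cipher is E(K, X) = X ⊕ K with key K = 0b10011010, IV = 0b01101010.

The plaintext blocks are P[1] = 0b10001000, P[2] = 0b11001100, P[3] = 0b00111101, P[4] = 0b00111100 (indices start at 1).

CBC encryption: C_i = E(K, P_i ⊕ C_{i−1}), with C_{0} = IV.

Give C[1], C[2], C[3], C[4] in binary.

C[1] = 0b01111000, C[2] = 0b00101110, C[3] = 0b10001001, C[4] = 0b00101111

C[1]: P[1] ⊕ 0b01101010 = 0b11100010; E(K, 0b11100010) = 0b01111000.
C[2]: P[2] ⊕ 0b01111000 = 0b10110100; E(K, 0b10110100) = 0b00101110.
C[3]: P[3] ⊕ 0b00101110 = 0b00010011; E(K, 0b00010011) = 0b10001001.
C[4]: P[4] ⊕ 0b10001001 = 0b10110101; E(K, 0b10110101) = 0b00101111.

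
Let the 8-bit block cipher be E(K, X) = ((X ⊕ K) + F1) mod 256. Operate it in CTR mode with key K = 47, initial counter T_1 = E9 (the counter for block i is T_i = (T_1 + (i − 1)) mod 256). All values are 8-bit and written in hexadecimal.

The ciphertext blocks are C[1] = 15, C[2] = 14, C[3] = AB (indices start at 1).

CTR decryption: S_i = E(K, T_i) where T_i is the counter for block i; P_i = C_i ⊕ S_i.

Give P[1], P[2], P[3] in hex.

P[1] = 8A, P[2] = 8A, P[3] = 36

P[1]: T = E9, S = E(K, T) = 9F; 15 ⊕ 9F = 8A.
P[2]: T = EA, S = E(K, T) = 9E; 14 ⊕ 9E = 8A.
P[3]: T = EB, S = E(K, T) = 9D; AB ⊕ 9D = 36.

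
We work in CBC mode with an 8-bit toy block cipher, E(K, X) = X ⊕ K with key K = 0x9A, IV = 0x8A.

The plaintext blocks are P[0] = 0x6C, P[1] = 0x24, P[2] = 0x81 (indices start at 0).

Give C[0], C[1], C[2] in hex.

C[0] = 0x7C, C[1] = 0xC2, C[2] = 0xD9

CBC encryption: C_i = E(K, P_i ⊕ C_{i−1}), with C_{−1} = IV.
C[0]: P[0] ⊕ 0x8A = 0xE6; E(K, 0xE6) = 0x7C.
C[1]: P[1] ⊕ 0x7C = 0x58; E(K, 0x58) = 0xC2.
C[2]: P[2] ⊕ 0xC2 = 0x43; E(K, 0x43) = 0xD9.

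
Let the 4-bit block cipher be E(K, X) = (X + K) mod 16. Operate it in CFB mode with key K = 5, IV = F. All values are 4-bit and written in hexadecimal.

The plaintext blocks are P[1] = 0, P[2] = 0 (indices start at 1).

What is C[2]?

CFB encryption: C_i = P_i ⊕ E(K, C_{i−1}), with C_{0} = IV.
C[1]: E(K, F) = 4; 0 ⊕ 4 = 4.
C[2]: E(K, 4) = 9; 0 ⊕ 9 = 9.

C[2] = 9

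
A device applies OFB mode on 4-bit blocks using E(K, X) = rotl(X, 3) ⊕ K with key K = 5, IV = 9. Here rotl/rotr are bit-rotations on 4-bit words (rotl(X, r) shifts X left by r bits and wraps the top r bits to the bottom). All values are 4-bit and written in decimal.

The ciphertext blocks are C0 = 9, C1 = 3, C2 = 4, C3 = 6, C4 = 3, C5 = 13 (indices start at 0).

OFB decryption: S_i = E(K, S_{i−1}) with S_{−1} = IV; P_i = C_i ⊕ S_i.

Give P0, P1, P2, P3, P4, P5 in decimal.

P0: S = E(K, 9) = 9; 9 ⊕ 9 = 0.
P1: S = E(K, 9) = 9; 3 ⊕ 9 = 10.
P2: S = E(K, 9) = 9; 4 ⊕ 9 = 13.
P3: S = E(K, 9) = 9; 6 ⊕ 9 = 15.
P4: S = E(K, 9) = 9; 3 ⊕ 9 = 10.
P5: S = E(K, 9) = 9; 13 ⊕ 9 = 4.

P0 = 0, P1 = 10, P2 = 13, P3 = 15, P4 = 10, P5 = 4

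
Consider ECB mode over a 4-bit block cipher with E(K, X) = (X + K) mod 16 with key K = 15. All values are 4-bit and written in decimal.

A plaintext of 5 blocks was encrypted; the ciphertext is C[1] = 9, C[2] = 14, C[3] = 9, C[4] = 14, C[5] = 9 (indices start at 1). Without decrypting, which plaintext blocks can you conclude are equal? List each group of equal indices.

ECB encrypts each block independently with the same key, so equal ciphertext blocks imply equal plaintext blocks.
C[1] = C[3] = C[5] = 9, so P[1] = P[3] = P[5].
C[2] = C[4] = 14, so P[2] = P[4].

P[1] = P[3] = P[5]; P[2] = P[4]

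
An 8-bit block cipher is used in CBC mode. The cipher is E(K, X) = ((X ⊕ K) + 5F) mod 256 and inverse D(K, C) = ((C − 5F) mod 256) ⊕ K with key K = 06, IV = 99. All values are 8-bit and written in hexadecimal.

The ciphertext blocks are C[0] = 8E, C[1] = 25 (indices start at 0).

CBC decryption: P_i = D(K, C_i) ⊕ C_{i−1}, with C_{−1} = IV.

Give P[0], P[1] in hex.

P[0] = B0, P[1] = 4E

P[0]: D(K, 8E) = 29; 29 ⊕ 99 = B0.
P[1]: D(K, 25) = C0; C0 ⊕ 8E = 4E.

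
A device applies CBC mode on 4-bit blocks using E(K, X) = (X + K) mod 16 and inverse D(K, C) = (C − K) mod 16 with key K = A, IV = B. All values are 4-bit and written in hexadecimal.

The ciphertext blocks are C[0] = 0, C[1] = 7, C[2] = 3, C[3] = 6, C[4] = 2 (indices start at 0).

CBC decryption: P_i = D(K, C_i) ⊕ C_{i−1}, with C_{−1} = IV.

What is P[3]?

P[3]: D(K, 6) = C; C ⊕ 3 = F.

P[3] = F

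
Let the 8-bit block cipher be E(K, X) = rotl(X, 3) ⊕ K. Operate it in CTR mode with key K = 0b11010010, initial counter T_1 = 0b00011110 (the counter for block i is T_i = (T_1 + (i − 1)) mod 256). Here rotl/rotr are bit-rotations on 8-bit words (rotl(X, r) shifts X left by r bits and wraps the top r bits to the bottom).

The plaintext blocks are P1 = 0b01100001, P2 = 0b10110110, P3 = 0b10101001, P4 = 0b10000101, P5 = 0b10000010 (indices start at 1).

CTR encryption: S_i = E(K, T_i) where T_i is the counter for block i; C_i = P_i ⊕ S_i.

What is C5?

C1: T = 0b00011110, S = E(K, T) = 0b00100010; 0b01100001 ⊕ 0b00100010 = 0b01000011.
C2: T = 0b00011111, S = E(K, T) = 0b00101010; 0b10110110 ⊕ 0b00101010 = 0b10011100.
C3: T = 0b00100000, S = E(K, T) = 0b11010011; 0b10101001 ⊕ 0b11010011 = 0b01111010.
C4: T = 0b00100001, S = E(K, T) = 0b11011011; 0b10000101 ⊕ 0b11011011 = 0b01011110.
C5: T = 0b00100010, S = E(K, T) = 0b11000011; 0b10000010 ⊕ 0b11000011 = 0b01000001.

C5 = 0b01000001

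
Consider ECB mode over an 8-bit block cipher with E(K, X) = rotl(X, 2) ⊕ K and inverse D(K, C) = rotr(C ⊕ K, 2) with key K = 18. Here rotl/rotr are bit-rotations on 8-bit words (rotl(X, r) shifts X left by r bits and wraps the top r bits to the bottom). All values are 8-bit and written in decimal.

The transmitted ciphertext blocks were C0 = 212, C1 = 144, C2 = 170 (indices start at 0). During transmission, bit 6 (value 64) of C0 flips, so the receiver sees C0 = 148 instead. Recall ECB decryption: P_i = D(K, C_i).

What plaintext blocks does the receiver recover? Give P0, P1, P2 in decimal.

Only C0 changed, to 148. In ECB, a change in C_i affects only P_i. Decrypting the received ciphertext:
P0: D(K, 148) = 161.
P1: D(K, 144) = 160.
P2: D(K, 170) = 46.
Blocks that differ from the original plaintext: P0.

P0 = 161, P1 = 160, P2 = 46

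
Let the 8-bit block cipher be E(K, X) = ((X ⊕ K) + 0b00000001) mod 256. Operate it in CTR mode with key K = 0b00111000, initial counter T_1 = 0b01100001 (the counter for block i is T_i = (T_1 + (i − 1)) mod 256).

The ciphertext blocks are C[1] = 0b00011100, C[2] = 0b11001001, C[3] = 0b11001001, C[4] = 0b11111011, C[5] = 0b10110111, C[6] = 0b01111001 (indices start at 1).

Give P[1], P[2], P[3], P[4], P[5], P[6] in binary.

P[1] = 0b01000110, P[2] = 0b10010010, P[3] = 0b10010101, P[4] = 0b10100110, P[5] = 0b11101001, P[6] = 0b00100110

CTR decryption: S_i = E(K, T_i) where T_i is the counter for block i; P_i = C_i ⊕ S_i.
P[1]: T = 0b01100001, S = E(K, T) = 0b01011010; 0b00011100 ⊕ 0b01011010 = 0b01000110.
P[2]: T = 0b01100010, S = E(K, T) = 0b01011011; 0b11001001 ⊕ 0b01011011 = 0b10010010.
P[3]: T = 0b01100011, S = E(K, T) = 0b01011100; 0b11001001 ⊕ 0b01011100 = 0b10010101.
P[4]: T = 0b01100100, S = E(K, T) = 0b01011101; 0b11111011 ⊕ 0b01011101 = 0b10100110.
P[5]: T = 0b01100101, S = E(K, T) = 0b01011110; 0b10110111 ⊕ 0b01011110 = 0b11101001.
P[6]: T = 0b01100110, S = E(K, T) = 0b01011111; 0b01111001 ⊕ 0b01011111 = 0b00100110.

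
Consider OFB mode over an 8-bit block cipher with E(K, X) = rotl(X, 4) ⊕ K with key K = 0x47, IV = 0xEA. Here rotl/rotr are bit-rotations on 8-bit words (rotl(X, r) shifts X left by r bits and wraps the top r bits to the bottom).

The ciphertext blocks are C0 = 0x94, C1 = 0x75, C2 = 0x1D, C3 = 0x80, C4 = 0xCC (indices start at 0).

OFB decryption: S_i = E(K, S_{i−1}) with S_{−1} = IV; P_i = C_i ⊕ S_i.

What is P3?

P0: S = E(K, 0xEA) = 0xE9; 0x94 ⊕ 0xE9 = 0x7D.
P1: S = E(K, 0xE9) = 0xD9; 0x75 ⊕ 0xD9 = 0xAC.
P2: S = E(K, 0xD9) = 0xDA; 0x1D ⊕ 0xDA = 0xC7.
P3: S = E(K, 0xDA) = 0xEA; 0x80 ⊕ 0xEA = 0x6A.

P3 = 0x6A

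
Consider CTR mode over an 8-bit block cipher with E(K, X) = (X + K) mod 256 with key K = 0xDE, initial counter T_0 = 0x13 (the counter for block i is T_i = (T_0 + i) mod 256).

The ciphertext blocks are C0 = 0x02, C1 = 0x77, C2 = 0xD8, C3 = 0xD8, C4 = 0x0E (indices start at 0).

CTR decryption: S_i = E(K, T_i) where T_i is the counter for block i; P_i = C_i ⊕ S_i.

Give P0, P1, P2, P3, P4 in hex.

P0: T = 0x13, S = E(K, T) = 0xF1; 0x02 ⊕ 0xF1 = 0xF3.
P1: T = 0x14, S = E(K, T) = 0xF2; 0x77 ⊕ 0xF2 = 0x85.
P2: T = 0x15, S = E(K, T) = 0xF3; 0xD8 ⊕ 0xF3 = 0x2B.
P3: T = 0x16, S = E(K, T) = 0xF4; 0xD8 ⊕ 0xF4 = 0x2C.
P4: T = 0x17, S = E(K, T) = 0xF5; 0x0E ⊕ 0xF5 = 0xFB.

P0 = 0xF3, P1 = 0x85, P2 = 0x2B, P3 = 0x2C, P4 = 0xFB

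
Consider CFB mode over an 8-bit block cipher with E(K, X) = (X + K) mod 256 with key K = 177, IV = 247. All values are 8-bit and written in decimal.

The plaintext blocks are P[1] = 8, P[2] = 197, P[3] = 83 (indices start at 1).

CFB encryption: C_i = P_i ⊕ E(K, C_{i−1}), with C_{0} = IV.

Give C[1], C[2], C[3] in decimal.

C[1]: E(K, 247) = 168; 8 ⊕ 168 = 160.
C[2]: E(K, 160) = 81; 197 ⊕ 81 = 148.
C[3]: E(K, 148) = 69; 83 ⊕ 69 = 22.

C[1] = 160, C[2] = 148, C[3] = 22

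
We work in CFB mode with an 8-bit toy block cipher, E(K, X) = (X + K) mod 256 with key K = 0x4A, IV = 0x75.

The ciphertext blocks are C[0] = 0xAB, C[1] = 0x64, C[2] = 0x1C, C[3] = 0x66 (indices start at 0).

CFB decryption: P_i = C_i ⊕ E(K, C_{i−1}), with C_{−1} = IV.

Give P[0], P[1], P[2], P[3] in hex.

P[0] = 0x14, P[1] = 0x91, P[2] = 0xB2, P[3] = 0x00

P[0]: E(K, 0x75) = 0xBF; 0xAB ⊕ 0xBF = 0x14.
P[1]: E(K, 0xAB) = 0xF5; 0x64 ⊕ 0xF5 = 0x91.
P[2]: E(K, 0x64) = 0xAE; 0x1C ⊕ 0xAE = 0xB2.
P[3]: E(K, 0x1C) = 0x66; 0x66 ⊕ 0x66 = 0x00.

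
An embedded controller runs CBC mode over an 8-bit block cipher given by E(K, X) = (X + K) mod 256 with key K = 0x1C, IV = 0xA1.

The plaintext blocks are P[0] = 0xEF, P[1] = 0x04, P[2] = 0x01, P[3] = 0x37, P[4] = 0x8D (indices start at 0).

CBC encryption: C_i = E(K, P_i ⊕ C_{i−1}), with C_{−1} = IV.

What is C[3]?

C[3] = 0xAC

C[0]: P[0] ⊕ 0xA1 = 0x4E; E(K, 0x4E) = 0x6A.
C[1]: P[1] ⊕ 0x6A = 0x6E; E(K, 0x6E) = 0x8A.
C[2]: P[2] ⊕ 0x8A = 0x8B; E(K, 0x8B) = 0xA7.
C[3]: P[3] ⊕ 0xA7 = 0x90; E(K, 0x90) = 0xAC.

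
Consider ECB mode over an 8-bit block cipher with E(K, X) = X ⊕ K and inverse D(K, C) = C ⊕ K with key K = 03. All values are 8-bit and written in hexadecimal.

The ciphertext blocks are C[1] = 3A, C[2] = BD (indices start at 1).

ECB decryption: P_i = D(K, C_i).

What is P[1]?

P[1]: D(K, 3A) = 39.

P[1] = 39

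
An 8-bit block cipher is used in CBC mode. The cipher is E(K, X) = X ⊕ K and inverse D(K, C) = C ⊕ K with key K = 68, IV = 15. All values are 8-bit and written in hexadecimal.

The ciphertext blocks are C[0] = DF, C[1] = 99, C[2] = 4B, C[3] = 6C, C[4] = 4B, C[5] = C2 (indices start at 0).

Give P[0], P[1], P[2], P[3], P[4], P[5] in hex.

P[0] = A2, P[1] = 2E, P[2] = BA, P[3] = 4F, P[4] = 4F, P[5] = E1

CBC decryption: P_i = D(K, C_i) ⊕ C_{i−1}, with C_{−1} = IV.
P[0]: D(K, DF) = B7; B7 ⊕ 15 = A2.
P[1]: D(K, 99) = F1; F1 ⊕ DF = 2E.
P[2]: D(K, 4B) = 23; 23 ⊕ 99 = BA.
P[3]: D(K, 6C) = 04; 04 ⊕ 4B = 4F.
P[4]: D(K, 4B) = 23; 23 ⊕ 6C = 4F.
P[5]: D(K, C2) = AA; AA ⊕ 4B = E1.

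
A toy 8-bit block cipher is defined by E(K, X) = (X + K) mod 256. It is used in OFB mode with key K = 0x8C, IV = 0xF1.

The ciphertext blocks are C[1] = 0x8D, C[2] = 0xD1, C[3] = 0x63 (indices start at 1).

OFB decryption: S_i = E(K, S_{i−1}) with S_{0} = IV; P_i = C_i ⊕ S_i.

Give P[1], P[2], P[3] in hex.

P[1] = 0xF0, P[2] = 0xD8, P[3] = 0xF6

P[1]: S = E(K, 0xF1) = 0x7D; 0x8D ⊕ 0x7D = 0xF0.
P[2]: S = E(K, 0x7D) = 0x09; 0xD1 ⊕ 0x09 = 0xD8.
P[3]: S = E(K, 0x09) = 0x95; 0x63 ⊕ 0x95 = 0xF6.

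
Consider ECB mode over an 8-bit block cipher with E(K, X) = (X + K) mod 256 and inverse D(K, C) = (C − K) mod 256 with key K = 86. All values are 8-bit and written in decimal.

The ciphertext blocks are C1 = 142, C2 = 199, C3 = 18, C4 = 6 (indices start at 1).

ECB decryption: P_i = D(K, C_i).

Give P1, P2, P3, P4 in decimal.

P1 = 56, P2 = 113, P3 = 188, P4 = 176

P1: D(K, 142) = 56.
P2: D(K, 199) = 113.
P3: D(K, 18) = 188.
P4: D(K, 6) = 176.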